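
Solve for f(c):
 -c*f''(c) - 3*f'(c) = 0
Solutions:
 f(c) = C1 + C2/c^2


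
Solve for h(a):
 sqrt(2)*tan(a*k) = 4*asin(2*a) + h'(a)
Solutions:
 h(a) = C1 - 4*a*asin(2*a) - 2*sqrt(1 - 4*a^2) + sqrt(2)*Piecewise((-log(cos(a*k))/k, Ne(k, 0)), (0, True))


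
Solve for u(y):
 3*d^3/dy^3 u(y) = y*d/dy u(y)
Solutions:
 u(y) = C1 + Integral(C2*airyai(3^(2/3)*y/3) + C3*airybi(3^(2/3)*y/3), y)


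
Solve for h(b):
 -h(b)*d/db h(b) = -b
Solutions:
 h(b) = -sqrt(C1 + b^2)
 h(b) = sqrt(C1 + b^2)


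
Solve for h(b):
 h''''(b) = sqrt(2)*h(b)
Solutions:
 h(b) = C1*exp(-2^(1/8)*b) + C2*exp(2^(1/8)*b) + C3*sin(2^(1/8)*b) + C4*cos(2^(1/8)*b)


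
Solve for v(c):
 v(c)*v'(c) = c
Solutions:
 v(c) = -sqrt(C1 + c^2)
 v(c) = sqrt(C1 + c^2)


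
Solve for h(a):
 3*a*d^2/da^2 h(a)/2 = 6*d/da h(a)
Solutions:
 h(a) = C1 + C2*a^5


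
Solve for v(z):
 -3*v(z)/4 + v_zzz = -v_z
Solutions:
 v(z) = C1*exp(3^(1/3)*z*(-(27 + sqrt(921))^(1/3) + 4*3^(1/3)/(27 + sqrt(921))^(1/3))/12)*sin(3^(1/6)*z*((27 + sqrt(921))^(-1/3) + 3^(2/3)*(27 + sqrt(921))^(1/3)/12)) + C2*exp(3^(1/3)*z*(-(27 + sqrt(921))^(1/3) + 4*3^(1/3)/(27 + sqrt(921))^(1/3))/12)*cos(3^(1/6)*z*((27 + sqrt(921))^(-1/3) + 3^(2/3)*(27 + sqrt(921))^(1/3)/12)) + C3*exp(-3^(1/3)*z*(-(27 + sqrt(921))^(1/3) + 4*3^(1/3)/(27 + sqrt(921))^(1/3))/6)


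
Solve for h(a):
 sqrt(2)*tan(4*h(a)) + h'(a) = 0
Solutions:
 h(a) = -asin(C1*exp(-4*sqrt(2)*a))/4 + pi/4
 h(a) = asin(C1*exp(-4*sqrt(2)*a))/4


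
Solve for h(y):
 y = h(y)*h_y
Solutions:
 h(y) = -sqrt(C1 + y^2)
 h(y) = sqrt(C1 + y^2)


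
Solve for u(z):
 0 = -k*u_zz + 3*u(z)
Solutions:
 u(z) = C1*exp(-sqrt(3)*z*sqrt(1/k)) + C2*exp(sqrt(3)*z*sqrt(1/k))


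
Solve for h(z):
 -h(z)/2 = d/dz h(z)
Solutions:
 h(z) = C1*exp(-z/2)


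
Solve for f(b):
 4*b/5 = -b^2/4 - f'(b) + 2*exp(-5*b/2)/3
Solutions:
 f(b) = C1 - b^3/12 - 2*b^2/5 - 4*exp(-5*b/2)/15


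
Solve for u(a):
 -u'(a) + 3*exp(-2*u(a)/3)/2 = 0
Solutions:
 u(a) = 3*log(-sqrt(C1 + 3*a)) - 3*log(3)/2
 u(a) = 3*log(C1 + 3*a)/2 - 3*log(3)/2


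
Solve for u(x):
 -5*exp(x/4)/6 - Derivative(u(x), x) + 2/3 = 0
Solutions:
 u(x) = C1 + 2*x/3 - 10*exp(x/4)/3


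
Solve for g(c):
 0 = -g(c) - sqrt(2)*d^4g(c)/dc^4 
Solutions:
 g(c) = (C1*sin(2^(3/8)*c/2) + C2*cos(2^(3/8)*c/2))*exp(-2^(3/8)*c/2) + (C3*sin(2^(3/8)*c/2) + C4*cos(2^(3/8)*c/2))*exp(2^(3/8)*c/2)


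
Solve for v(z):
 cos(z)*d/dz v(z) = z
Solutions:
 v(z) = C1 + Integral(z/cos(z), z)


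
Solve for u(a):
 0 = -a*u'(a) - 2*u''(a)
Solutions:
 u(a) = C1 + C2*erf(a/2)


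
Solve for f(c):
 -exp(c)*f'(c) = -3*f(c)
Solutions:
 f(c) = C1*exp(-3*exp(-c))


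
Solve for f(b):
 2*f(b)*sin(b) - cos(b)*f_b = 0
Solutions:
 f(b) = C1/cos(b)^2


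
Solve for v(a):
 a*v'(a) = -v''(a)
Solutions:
 v(a) = C1 + C2*erf(sqrt(2)*a/2)


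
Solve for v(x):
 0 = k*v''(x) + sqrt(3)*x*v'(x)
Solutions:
 v(x) = C1 + C2*sqrt(k)*erf(sqrt(2)*3^(1/4)*x*sqrt(1/k)/2)


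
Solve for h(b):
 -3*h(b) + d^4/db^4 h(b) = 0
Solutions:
 h(b) = C1*exp(-3^(1/4)*b) + C2*exp(3^(1/4)*b) + C3*sin(3^(1/4)*b) + C4*cos(3^(1/4)*b)


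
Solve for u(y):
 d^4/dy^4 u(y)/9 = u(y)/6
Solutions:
 u(y) = C1*exp(-2^(3/4)*3^(1/4)*y/2) + C2*exp(2^(3/4)*3^(1/4)*y/2) + C3*sin(2^(3/4)*3^(1/4)*y/2) + C4*cos(2^(3/4)*3^(1/4)*y/2)


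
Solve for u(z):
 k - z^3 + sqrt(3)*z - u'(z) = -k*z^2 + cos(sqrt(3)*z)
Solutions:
 u(z) = C1 + k*z^3/3 + k*z - z^4/4 + sqrt(3)*z^2/2 - sqrt(3)*sin(sqrt(3)*z)/3


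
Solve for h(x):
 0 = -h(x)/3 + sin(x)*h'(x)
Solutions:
 h(x) = C1*(cos(x) - 1)^(1/6)/(cos(x) + 1)^(1/6)


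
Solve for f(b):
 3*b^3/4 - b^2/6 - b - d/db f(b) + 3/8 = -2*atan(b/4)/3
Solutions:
 f(b) = C1 + 3*b^4/16 - b^3/18 - b^2/2 + 2*b*atan(b/4)/3 + 3*b/8 - 4*log(b^2 + 16)/3


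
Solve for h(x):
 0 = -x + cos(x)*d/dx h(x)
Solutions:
 h(x) = C1 + Integral(x/cos(x), x)


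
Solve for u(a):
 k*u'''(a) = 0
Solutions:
 u(a) = C1 + C2*a + C3*a^2


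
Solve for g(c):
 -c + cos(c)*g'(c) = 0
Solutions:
 g(c) = C1 + Integral(c/cos(c), c)


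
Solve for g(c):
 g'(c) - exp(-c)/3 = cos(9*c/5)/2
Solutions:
 g(c) = C1 + 5*sin(9*c/5)/18 - exp(-c)/3


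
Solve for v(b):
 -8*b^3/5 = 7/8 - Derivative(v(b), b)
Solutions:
 v(b) = C1 + 2*b^4/5 + 7*b/8


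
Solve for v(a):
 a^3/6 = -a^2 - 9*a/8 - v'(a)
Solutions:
 v(a) = C1 - a^4/24 - a^3/3 - 9*a^2/16


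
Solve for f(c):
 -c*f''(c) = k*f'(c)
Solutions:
 f(c) = C1 + c^(1 - re(k))*(C2*sin(log(c)*Abs(im(k))) + C3*cos(log(c)*im(k)))


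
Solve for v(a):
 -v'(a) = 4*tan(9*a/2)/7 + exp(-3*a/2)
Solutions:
 v(a) = C1 - 4*log(tan(9*a/2)^2 + 1)/63 + 2*exp(-3*a/2)/3


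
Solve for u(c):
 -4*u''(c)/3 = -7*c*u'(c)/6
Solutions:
 u(c) = C1 + C2*erfi(sqrt(7)*c/4)


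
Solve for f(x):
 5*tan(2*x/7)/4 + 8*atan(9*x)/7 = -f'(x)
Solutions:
 f(x) = C1 - 8*x*atan(9*x)/7 + 4*log(81*x^2 + 1)/63 + 35*log(cos(2*x/7))/8


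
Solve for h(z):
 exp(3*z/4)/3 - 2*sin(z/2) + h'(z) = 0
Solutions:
 h(z) = C1 - 4*exp(3*z/4)/9 - 4*cos(z/2)


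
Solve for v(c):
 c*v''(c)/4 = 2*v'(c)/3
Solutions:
 v(c) = C1 + C2*c^(11/3)


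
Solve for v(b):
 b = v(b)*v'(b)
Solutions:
 v(b) = -sqrt(C1 + b^2)
 v(b) = sqrt(C1 + b^2)


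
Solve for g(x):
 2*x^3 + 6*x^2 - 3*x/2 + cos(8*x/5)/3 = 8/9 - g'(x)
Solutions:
 g(x) = C1 - x^4/2 - 2*x^3 + 3*x^2/4 + 8*x/9 - 5*sin(8*x/5)/24


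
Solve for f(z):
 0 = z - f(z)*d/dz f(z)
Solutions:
 f(z) = -sqrt(C1 + z^2)
 f(z) = sqrt(C1 + z^2)


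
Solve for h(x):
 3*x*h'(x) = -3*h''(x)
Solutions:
 h(x) = C1 + C2*erf(sqrt(2)*x/2)


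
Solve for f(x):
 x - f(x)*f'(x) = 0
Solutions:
 f(x) = -sqrt(C1 + x^2)
 f(x) = sqrt(C1 + x^2)


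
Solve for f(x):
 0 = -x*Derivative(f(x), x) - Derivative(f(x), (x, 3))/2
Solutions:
 f(x) = C1 + Integral(C2*airyai(-2^(1/3)*x) + C3*airybi(-2^(1/3)*x), x)


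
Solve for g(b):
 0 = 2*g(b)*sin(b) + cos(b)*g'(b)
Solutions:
 g(b) = C1*cos(b)^2


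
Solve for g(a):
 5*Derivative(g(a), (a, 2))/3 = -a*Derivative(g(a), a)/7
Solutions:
 g(a) = C1 + C2*erf(sqrt(210)*a/70)


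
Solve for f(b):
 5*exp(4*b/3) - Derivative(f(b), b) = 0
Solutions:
 f(b) = C1 + 15*exp(4*b/3)/4


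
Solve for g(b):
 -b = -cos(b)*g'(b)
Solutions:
 g(b) = C1 + Integral(b/cos(b), b)


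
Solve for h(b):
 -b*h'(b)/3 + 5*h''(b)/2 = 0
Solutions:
 h(b) = C1 + C2*erfi(sqrt(15)*b/15)


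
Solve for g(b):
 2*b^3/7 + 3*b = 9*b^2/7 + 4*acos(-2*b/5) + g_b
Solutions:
 g(b) = C1 + b^4/14 - 3*b^3/7 + 3*b^2/2 - 4*b*acos(-2*b/5) - 2*sqrt(25 - 4*b^2)


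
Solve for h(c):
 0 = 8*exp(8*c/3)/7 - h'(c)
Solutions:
 h(c) = C1 + 3*exp(8*c/3)/7


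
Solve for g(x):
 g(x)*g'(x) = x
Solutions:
 g(x) = -sqrt(C1 + x^2)
 g(x) = sqrt(C1 + x^2)


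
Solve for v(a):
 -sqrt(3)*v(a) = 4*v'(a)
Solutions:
 v(a) = C1*exp(-sqrt(3)*a/4)


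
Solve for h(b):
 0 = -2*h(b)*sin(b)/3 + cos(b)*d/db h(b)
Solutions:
 h(b) = C1/cos(b)^(2/3)


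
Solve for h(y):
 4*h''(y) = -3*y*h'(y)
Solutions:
 h(y) = C1 + C2*erf(sqrt(6)*y/4)


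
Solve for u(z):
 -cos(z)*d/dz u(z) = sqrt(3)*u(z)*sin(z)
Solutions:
 u(z) = C1*cos(z)^(sqrt(3))


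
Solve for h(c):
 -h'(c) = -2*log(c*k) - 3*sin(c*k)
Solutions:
 h(c) = C1 + 2*c*log(c*k) - 2*c + 3*Piecewise((-cos(c*k)/k, Ne(k, 0)), (0, True))


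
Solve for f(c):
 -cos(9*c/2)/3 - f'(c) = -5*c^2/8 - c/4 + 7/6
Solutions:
 f(c) = C1 + 5*c^3/24 + c^2/8 - 7*c/6 - 2*sin(9*c/2)/27


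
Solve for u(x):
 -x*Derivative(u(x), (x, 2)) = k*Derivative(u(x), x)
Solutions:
 u(x) = C1 + x^(1 - re(k))*(C2*sin(log(x)*Abs(im(k))) + C3*cos(log(x)*im(k)))


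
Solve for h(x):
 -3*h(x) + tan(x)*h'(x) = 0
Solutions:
 h(x) = C1*sin(x)^3


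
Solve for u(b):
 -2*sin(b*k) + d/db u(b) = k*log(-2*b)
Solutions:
 u(b) = C1 + b*k*(log(-b) - 1) + b*k*log(2) + 2*Piecewise((-cos(b*k)/k, Ne(k, 0)), (0, True))


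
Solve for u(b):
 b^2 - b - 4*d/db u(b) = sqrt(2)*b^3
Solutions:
 u(b) = C1 - sqrt(2)*b^4/16 + b^3/12 - b^2/8


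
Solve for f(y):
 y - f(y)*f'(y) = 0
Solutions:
 f(y) = -sqrt(C1 + y^2)
 f(y) = sqrt(C1 + y^2)


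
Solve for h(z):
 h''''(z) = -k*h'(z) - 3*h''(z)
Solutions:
 h(z) = C1 + C2*exp(2^(1/3)*z*(-2^(1/3)*(k + sqrt(k^2 + 4))^(1/3)/2 + (k + sqrt(k^2 + 4))^(-1/3))) + C3*exp(2^(1/3)*z*(2^(1/3)*(k + sqrt(k^2 + 4))^(1/3)/4 - 2^(1/3)*sqrt(3)*I*(k + sqrt(k^2 + 4))^(1/3)/4 + 2/((-1 + sqrt(3)*I)*(k + sqrt(k^2 + 4))^(1/3)))) + C4*exp(2^(1/3)*z*(2^(1/3)*(k + sqrt(k^2 + 4))^(1/3)/4 + 2^(1/3)*sqrt(3)*I*(k + sqrt(k^2 + 4))^(1/3)/4 - 2/((1 + sqrt(3)*I)*(k + sqrt(k^2 + 4))^(1/3))))


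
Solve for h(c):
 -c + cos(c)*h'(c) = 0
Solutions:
 h(c) = C1 + Integral(c/cos(c), c)


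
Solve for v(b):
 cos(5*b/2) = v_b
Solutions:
 v(b) = C1 + 2*sin(5*b/2)/5


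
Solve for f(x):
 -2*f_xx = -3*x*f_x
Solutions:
 f(x) = C1 + C2*erfi(sqrt(3)*x/2)


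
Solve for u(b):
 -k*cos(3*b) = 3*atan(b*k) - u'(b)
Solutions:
 u(b) = C1 + k*sin(3*b)/3 + 3*Piecewise((b*atan(b*k) - log(b^2*k^2 + 1)/(2*k), Ne(k, 0)), (0, True))


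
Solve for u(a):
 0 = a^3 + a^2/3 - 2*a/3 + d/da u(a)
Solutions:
 u(a) = C1 - a^4/4 - a^3/9 + a^2/3


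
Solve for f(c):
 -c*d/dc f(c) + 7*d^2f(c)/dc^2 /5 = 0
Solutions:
 f(c) = C1 + C2*erfi(sqrt(70)*c/14)


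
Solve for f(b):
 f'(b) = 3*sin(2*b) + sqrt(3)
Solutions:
 f(b) = C1 + sqrt(3)*b - 3*cos(2*b)/2


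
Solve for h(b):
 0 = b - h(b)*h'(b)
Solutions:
 h(b) = -sqrt(C1 + b^2)
 h(b) = sqrt(C1 + b^2)


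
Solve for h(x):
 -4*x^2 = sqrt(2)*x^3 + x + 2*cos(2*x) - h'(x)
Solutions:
 h(x) = C1 + sqrt(2)*x^4/4 + 4*x^3/3 + x^2/2 + sin(2*x)


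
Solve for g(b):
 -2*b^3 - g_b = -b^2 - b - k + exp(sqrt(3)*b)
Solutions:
 g(b) = C1 - b^4/2 + b^3/3 + b^2/2 + b*k - sqrt(3)*exp(sqrt(3)*b)/3


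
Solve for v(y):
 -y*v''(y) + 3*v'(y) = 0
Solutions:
 v(y) = C1 + C2*y^4


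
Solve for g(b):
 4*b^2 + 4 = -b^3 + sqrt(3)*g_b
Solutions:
 g(b) = C1 + sqrt(3)*b^4/12 + 4*sqrt(3)*b^3/9 + 4*sqrt(3)*b/3


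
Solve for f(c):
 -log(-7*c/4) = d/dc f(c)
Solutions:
 f(c) = C1 - c*log(-c) + c*(-log(7) + 1 + 2*log(2))


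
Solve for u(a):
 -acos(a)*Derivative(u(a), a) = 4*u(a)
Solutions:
 u(a) = C1*exp(-4*Integral(1/acos(a), a))


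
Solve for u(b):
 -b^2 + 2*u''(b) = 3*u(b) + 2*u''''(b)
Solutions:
 u(b) = -b^2/3 + (C1*sin(2^(3/4)*3^(1/4)*b*sin(atan(sqrt(5))/2)/2) + C2*cos(2^(3/4)*3^(1/4)*b*sin(atan(sqrt(5))/2)/2))*exp(-2^(3/4)*3^(1/4)*b*cos(atan(sqrt(5))/2)/2) + (C3*sin(2^(3/4)*3^(1/4)*b*sin(atan(sqrt(5))/2)/2) + C4*cos(2^(3/4)*3^(1/4)*b*sin(atan(sqrt(5))/2)/2))*exp(2^(3/4)*3^(1/4)*b*cos(atan(sqrt(5))/2)/2) - 4/9


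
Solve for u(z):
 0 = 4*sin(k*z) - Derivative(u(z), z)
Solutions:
 u(z) = C1 - 4*cos(k*z)/k


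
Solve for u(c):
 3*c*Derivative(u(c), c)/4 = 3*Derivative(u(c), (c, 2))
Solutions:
 u(c) = C1 + C2*erfi(sqrt(2)*c/4)


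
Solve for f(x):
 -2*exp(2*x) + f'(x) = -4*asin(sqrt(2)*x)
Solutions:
 f(x) = C1 - 4*x*asin(sqrt(2)*x) - 2*sqrt(2)*sqrt(1 - 2*x^2) + exp(2*x)


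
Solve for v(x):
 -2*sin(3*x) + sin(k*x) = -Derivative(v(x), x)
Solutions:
 v(x) = C1 - 2*cos(3*x)/3 + cos(k*x)/k


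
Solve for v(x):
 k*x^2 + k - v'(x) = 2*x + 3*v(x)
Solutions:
 v(x) = C1*exp(-3*x) + k*x^2/3 - 2*k*x/9 + 11*k/27 - 2*x/3 + 2/9


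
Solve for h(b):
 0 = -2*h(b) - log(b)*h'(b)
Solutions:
 h(b) = C1*exp(-2*li(b))


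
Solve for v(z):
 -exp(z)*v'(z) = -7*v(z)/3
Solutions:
 v(z) = C1*exp(-7*exp(-z)/3)


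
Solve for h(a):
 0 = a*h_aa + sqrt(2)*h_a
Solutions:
 h(a) = C1 + C2*a^(1 - sqrt(2))


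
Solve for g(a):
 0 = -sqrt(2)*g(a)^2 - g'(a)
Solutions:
 g(a) = 1/(C1 + sqrt(2)*a)


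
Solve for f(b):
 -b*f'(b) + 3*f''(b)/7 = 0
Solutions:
 f(b) = C1 + C2*erfi(sqrt(42)*b/6)


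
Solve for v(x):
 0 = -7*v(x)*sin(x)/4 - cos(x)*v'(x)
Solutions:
 v(x) = C1*cos(x)^(7/4)


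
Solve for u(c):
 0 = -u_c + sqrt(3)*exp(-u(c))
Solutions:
 u(c) = log(C1 + sqrt(3)*c)


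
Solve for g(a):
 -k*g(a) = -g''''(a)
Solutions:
 g(a) = C1*exp(-a*k^(1/4)) + C2*exp(a*k^(1/4)) + C3*exp(-I*a*k^(1/4)) + C4*exp(I*a*k^(1/4))


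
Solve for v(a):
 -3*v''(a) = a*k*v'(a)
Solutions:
 v(a) = Piecewise((-sqrt(6)*sqrt(pi)*C1*erf(sqrt(6)*a*sqrt(k)/6)/(2*sqrt(k)) - C2, (k > 0) | (k < 0)), (-C1*a - C2, True))


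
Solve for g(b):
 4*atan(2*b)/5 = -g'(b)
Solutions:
 g(b) = C1 - 4*b*atan(2*b)/5 + log(4*b^2 + 1)/5


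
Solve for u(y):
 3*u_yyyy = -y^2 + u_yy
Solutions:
 u(y) = C1 + C2*y + C3*exp(-sqrt(3)*y/3) + C4*exp(sqrt(3)*y/3) + y^4/12 + 3*y^2


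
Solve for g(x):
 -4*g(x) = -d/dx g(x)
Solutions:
 g(x) = C1*exp(4*x)


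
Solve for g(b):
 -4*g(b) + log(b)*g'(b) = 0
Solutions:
 g(b) = C1*exp(4*li(b))


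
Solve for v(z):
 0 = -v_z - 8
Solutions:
 v(z) = C1 - 8*z


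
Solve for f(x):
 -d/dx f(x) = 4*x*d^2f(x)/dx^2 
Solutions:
 f(x) = C1 + C2*x^(3/4)


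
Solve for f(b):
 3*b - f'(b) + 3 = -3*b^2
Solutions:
 f(b) = C1 + b^3 + 3*b^2/2 + 3*b


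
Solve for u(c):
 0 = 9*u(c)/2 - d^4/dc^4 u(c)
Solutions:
 u(c) = C1*exp(-2^(3/4)*sqrt(3)*c/2) + C2*exp(2^(3/4)*sqrt(3)*c/2) + C3*sin(2^(3/4)*sqrt(3)*c/2) + C4*cos(2^(3/4)*sqrt(3)*c/2)


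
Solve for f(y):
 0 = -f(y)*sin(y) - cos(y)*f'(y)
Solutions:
 f(y) = C1*cos(y)


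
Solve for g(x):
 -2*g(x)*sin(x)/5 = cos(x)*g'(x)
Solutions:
 g(x) = C1*cos(x)^(2/5)


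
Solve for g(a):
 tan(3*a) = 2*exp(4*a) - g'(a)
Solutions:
 g(a) = C1 + exp(4*a)/2 + log(cos(3*a))/3


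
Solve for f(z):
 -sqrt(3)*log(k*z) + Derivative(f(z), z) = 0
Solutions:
 f(z) = C1 + sqrt(3)*z*log(k*z) - sqrt(3)*z


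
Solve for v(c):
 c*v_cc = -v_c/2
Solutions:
 v(c) = C1 + C2*sqrt(c)


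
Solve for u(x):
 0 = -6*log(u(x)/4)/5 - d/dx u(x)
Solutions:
 -5*Integral(1/(-log(_y) + 2*log(2)), (_y, u(x)))/6 = C1 - x


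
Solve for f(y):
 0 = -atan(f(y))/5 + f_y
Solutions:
 Integral(1/atan(_y), (_y, f(y))) = C1 + y/5


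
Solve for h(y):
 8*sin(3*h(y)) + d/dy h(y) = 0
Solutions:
 h(y) = -acos((-C1 - exp(48*y))/(C1 - exp(48*y)))/3 + 2*pi/3
 h(y) = acos((-C1 - exp(48*y))/(C1 - exp(48*y)))/3


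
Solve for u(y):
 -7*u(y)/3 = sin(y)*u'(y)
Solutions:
 u(y) = C1*(cos(y) + 1)^(7/6)/(cos(y) - 1)^(7/6)


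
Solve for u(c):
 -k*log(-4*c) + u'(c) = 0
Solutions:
 u(c) = C1 + c*k*log(-c) + c*k*(-1 + 2*log(2))


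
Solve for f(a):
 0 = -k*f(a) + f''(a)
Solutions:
 f(a) = C1*exp(-a*sqrt(k)) + C2*exp(a*sqrt(k))


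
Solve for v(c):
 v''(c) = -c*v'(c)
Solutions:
 v(c) = C1 + C2*erf(sqrt(2)*c/2)


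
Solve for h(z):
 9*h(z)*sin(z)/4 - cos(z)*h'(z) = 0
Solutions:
 h(z) = C1/cos(z)^(9/4)


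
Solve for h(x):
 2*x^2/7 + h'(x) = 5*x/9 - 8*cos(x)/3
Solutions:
 h(x) = C1 - 2*x^3/21 + 5*x^2/18 - 8*sin(x)/3


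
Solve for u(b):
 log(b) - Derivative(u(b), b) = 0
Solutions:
 u(b) = C1 + b*log(b) - b


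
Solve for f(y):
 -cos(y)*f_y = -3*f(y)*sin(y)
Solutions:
 f(y) = C1/cos(y)^3


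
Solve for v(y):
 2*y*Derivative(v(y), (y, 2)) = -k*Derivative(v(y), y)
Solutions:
 v(y) = C1 + y^(1 - re(k)/2)*(C2*sin(log(y)*Abs(im(k))/2) + C3*cos(log(y)*im(k)/2))


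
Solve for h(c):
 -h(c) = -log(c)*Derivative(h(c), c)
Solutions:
 h(c) = C1*exp(li(c))


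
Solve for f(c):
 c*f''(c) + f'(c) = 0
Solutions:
 f(c) = C1 + C2*log(c)


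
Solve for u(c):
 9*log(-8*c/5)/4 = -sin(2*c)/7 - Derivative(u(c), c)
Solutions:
 u(c) = C1 - 9*c*log(-c)/4 - 7*c*log(2) + c*log(10)/4 + 9*c/4 + 2*c*log(5) + cos(2*c)/14


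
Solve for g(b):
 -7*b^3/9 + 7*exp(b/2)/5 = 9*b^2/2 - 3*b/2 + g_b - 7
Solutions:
 g(b) = C1 - 7*b^4/36 - 3*b^3/2 + 3*b^2/4 + 7*b + 14*exp(b/2)/5


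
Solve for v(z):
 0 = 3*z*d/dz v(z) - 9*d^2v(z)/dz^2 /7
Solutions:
 v(z) = C1 + C2*erfi(sqrt(42)*z/6)


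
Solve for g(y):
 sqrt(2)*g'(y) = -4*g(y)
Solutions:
 g(y) = C1*exp(-2*sqrt(2)*y)


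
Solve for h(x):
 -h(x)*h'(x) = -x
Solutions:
 h(x) = -sqrt(C1 + x^2)
 h(x) = sqrt(C1 + x^2)


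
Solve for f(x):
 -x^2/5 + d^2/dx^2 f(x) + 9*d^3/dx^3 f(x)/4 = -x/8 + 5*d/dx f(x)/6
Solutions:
 f(x) = C1 + C2*exp(x*(-2 + sqrt(34))/9) + C3*exp(-x*(2 + sqrt(34))/9) - 2*x^3/25 - 213*x^2/1000 - 2259*x/1250


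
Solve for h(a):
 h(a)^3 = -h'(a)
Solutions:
 h(a) = -sqrt(2)*sqrt(-1/(C1 - a))/2
 h(a) = sqrt(2)*sqrt(-1/(C1 - a))/2


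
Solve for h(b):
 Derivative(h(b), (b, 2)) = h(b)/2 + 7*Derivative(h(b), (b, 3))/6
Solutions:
 h(b) = C1*exp(b*(8*2^(1/3)/(7*sqrt(345) + 131)^(1/3) + 8 + 2^(2/3)*(7*sqrt(345) + 131)^(1/3))/28)*sin(2^(1/3)*sqrt(3)*b*(-2^(1/3)*(7*sqrt(345) + 131)^(1/3) + 8/(7*sqrt(345) + 131)^(1/3))/28) + C2*exp(b*(8*2^(1/3)/(7*sqrt(345) + 131)^(1/3) + 8 + 2^(2/3)*(7*sqrt(345) + 131)^(1/3))/28)*cos(2^(1/3)*sqrt(3)*b*(-2^(1/3)*(7*sqrt(345) + 131)^(1/3) + 8/(7*sqrt(345) + 131)^(1/3))/28) + C3*exp(b*(-2^(2/3)*(7*sqrt(345) + 131)^(1/3) - 8*2^(1/3)/(7*sqrt(345) + 131)^(1/3) + 4)/14)


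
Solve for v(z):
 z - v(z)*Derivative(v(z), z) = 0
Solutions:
 v(z) = -sqrt(C1 + z^2)
 v(z) = sqrt(C1 + z^2)


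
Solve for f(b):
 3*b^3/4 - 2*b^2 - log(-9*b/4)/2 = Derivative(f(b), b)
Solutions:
 f(b) = C1 + 3*b^4/16 - 2*b^3/3 - b*log(-b)/2 + b*(-log(3) + 1/2 + log(2))


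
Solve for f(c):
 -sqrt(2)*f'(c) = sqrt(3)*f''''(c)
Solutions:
 f(c) = C1 + C4*exp(-2^(1/6)*3^(5/6)*c/3) + (C2*sin(2^(1/6)*3^(1/3)*c/2) + C3*cos(2^(1/6)*3^(1/3)*c/2))*exp(2^(1/6)*3^(5/6)*c/6)


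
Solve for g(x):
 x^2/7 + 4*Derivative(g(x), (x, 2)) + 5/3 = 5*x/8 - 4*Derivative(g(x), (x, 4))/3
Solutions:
 g(x) = C1 + C2*x + C3*sin(sqrt(3)*x) + C4*cos(sqrt(3)*x) - x^4/336 + 5*x^3/192 - 11*x^2/56


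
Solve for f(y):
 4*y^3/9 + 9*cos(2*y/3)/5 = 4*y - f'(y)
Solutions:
 f(y) = C1 - y^4/9 + 2*y^2 - 27*sin(2*y/3)/10


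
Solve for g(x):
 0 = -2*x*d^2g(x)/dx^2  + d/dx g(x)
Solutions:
 g(x) = C1 + C2*x^(3/2)


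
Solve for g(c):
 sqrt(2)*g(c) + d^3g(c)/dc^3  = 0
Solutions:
 g(c) = C3*exp(-2^(1/6)*c) + (C1*sin(2^(1/6)*sqrt(3)*c/2) + C2*cos(2^(1/6)*sqrt(3)*c/2))*exp(2^(1/6)*c/2)


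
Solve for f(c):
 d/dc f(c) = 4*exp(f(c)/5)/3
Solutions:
 f(c) = 5*log(-1/(C1 + 4*c)) + 5*log(15)


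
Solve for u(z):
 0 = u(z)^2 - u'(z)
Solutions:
 u(z) = -1/(C1 + z)


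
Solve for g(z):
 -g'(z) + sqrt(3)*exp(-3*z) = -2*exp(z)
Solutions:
 g(z) = C1 + 2*exp(z) - sqrt(3)*exp(-3*z)/3


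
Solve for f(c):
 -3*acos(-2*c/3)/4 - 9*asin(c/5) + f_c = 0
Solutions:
 f(c) = C1 + 3*c*acos(-2*c/3)/4 + 9*c*asin(c/5) + 3*sqrt(9 - 4*c^2)/8 + 9*sqrt(25 - c^2)


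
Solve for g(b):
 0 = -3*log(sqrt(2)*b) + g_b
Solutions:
 g(b) = C1 + 3*b*log(b) - 3*b + 3*b*log(2)/2


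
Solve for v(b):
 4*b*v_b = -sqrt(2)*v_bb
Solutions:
 v(b) = C1 + C2*erf(2^(1/4)*b)


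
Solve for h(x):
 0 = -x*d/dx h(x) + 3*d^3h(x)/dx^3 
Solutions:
 h(x) = C1 + Integral(C2*airyai(3^(2/3)*x/3) + C3*airybi(3^(2/3)*x/3), x)


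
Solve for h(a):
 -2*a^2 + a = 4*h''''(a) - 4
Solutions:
 h(a) = C1 + C2*a + C3*a^2 + C4*a^3 - a^6/720 + a^5/480 + a^4/24


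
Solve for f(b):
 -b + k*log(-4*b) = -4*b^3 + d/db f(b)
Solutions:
 f(b) = C1 + b^4 - b^2/2 + b*k*log(-b) + b*k*(-1 + 2*log(2))


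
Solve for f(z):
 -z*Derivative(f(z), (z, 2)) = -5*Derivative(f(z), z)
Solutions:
 f(z) = C1 + C2*z^6


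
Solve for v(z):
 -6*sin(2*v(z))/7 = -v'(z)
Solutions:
 -6*z/7 + log(cos(2*v(z)) - 1)/4 - log(cos(2*v(z)) + 1)/4 = C1


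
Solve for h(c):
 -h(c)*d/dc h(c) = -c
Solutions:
 h(c) = -sqrt(C1 + c^2)
 h(c) = sqrt(C1 + c^2)


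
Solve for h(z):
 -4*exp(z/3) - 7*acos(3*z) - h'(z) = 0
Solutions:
 h(z) = C1 - 7*z*acos(3*z) + 7*sqrt(1 - 9*z^2)/3 - 12*exp(z/3)


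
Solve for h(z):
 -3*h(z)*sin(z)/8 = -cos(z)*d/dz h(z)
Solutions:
 h(z) = C1/cos(z)^(3/8)


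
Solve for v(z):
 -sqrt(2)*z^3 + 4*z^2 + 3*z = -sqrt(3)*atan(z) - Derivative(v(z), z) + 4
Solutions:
 v(z) = C1 + sqrt(2)*z^4/4 - 4*z^3/3 - 3*z^2/2 + 4*z - sqrt(3)*(z*atan(z) - log(z^2 + 1)/2)


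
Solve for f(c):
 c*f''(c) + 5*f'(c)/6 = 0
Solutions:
 f(c) = C1 + C2*c^(1/6)


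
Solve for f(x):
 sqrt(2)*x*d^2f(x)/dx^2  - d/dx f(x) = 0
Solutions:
 f(x) = C1 + C2*x^(sqrt(2)/2 + 1)


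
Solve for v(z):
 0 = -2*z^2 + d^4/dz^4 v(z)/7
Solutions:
 v(z) = C1 + C2*z + C3*z^2 + C4*z^3 + 7*z^6/180


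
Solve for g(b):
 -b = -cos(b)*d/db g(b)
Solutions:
 g(b) = C1 + Integral(b/cos(b), b)


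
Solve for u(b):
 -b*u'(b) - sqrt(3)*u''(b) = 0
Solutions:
 u(b) = C1 + C2*erf(sqrt(2)*3^(3/4)*b/6)


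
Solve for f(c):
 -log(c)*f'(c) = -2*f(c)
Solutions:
 f(c) = C1*exp(2*li(c))


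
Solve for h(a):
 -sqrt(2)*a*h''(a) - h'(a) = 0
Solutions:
 h(a) = C1 + C2*a^(1 - sqrt(2)/2)


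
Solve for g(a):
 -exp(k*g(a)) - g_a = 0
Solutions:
 g(a) = Piecewise((log(1/(C1*k + a*k))/k, Ne(k, 0)), (nan, True))
 g(a) = Piecewise((C1 - a, Eq(k, 0)), (nan, True))


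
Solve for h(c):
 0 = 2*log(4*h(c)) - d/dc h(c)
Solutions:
 -Integral(1/(log(_y) + 2*log(2)), (_y, h(c)))/2 = C1 - c


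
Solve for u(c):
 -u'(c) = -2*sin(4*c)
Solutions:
 u(c) = C1 - cos(4*c)/2


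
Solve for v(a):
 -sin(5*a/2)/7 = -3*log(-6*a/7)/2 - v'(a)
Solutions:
 v(a) = C1 - 3*a*log(-a)/2 - 2*a*log(6) + 3*a/2 + a*log(42)/2 + a*log(7) - 2*cos(5*a/2)/35


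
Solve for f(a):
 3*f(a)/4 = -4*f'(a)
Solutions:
 f(a) = C1*exp(-3*a/16)


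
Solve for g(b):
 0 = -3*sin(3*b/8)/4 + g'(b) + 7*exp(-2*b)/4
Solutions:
 g(b) = C1 - 2*cos(3*b/8) + 7*exp(-2*b)/8


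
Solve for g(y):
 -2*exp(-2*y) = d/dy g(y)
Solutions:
 g(y) = C1 + exp(-2*y)


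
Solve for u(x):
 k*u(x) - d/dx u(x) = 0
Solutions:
 u(x) = C1*exp(k*x)


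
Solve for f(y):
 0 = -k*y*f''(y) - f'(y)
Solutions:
 f(y) = C1 + y^(((re(k) - 1)*re(k) + im(k)^2)/(re(k)^2 + im(k)^2))*(C2*sin(log(y)*Abs(im(k))/(re(k)^2 + im(k)^2)) + C3*cos(log(y)*im(k)/(re(k)^2 + im(k)^2)))


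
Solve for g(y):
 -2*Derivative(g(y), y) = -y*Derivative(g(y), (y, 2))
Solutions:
 g(y) = C1 + C2*y^3


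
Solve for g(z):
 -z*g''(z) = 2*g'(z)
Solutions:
 g(z) = C1 + C2/z


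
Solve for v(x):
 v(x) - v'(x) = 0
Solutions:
 v(x) = C1*exp(x)


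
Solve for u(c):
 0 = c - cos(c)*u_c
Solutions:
 u(c) = C1 + Integral(c/cos(c), c)


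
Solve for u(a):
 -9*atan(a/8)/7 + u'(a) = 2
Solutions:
 u(a) = C1 + 9*a*atan(a/8)/7 + 2*a - 36*log(a^2 + 64)/7


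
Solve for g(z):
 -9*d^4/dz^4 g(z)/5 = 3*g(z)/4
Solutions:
 g(z) = (C1*sin(3^(3/4)*5^(1/4)*z/6) + C2*cos(3^(3/4)*5^(1/4)*z/6))*exp(-3^(3/4)*5^(1/4)*z/6) + (C3*sin(3^(3/4)*5^(1/4)*z/6) + C4*cos(3^(3/4)*5^(1/4)*z/6))*exp(3^(3/4)*5^(1/4)*z/6)


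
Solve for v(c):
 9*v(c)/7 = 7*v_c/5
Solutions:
 v(c) = C1*exp(45*c/49)


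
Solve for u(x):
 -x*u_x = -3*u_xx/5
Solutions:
 u(x) = C1 + C2*erfi(sqrt(30)*x/6)


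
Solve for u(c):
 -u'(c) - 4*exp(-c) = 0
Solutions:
 u(c) = C1 + 4*exp(-c)


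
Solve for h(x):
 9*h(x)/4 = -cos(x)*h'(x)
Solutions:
 h(x) = C1*(sin(x) - 1)^(9/8)/(sin(x) + 1)^(9/8)


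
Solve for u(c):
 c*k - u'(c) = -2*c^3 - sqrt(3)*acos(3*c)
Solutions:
 u(c) = C1 + c^4/2 + c^2*k/2 + sqrt(3)*(c*acos(3*c) - sqrt(1 - 9*c^2)/3)


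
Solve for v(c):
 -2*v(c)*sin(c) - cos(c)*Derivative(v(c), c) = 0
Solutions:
 v(c) = C1*cos(c)^2


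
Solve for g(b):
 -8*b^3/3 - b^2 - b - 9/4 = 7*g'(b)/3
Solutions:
 g(b) = C1 - 2*b^4/7 - b^3/7 - 3*b^2/14 - 27*b/28


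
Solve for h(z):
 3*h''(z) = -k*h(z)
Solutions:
 h(z) = C1*exp(-sqrt(3)*z*sqrt(-k)/3) + C2*exp(sqrt(3)*z*sqrt(-k)/3)


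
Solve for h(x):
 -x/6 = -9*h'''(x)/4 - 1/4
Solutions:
 h(x) = C1 + C2*x + C3*x^2 + x^4/324 - x^3/54


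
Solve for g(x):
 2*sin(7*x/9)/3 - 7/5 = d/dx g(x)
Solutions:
 g(x) = C1 - 7*x/5 - 6*cos(7*x/9)/7


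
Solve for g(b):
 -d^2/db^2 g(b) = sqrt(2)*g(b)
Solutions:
 g(b) = C1*sin(2^(1/4)*b) + C2*cos(2^(1/4)*b)


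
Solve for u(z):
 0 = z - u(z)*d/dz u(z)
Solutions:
 u(z) = -sqrt(C1 + z^2)
 u(z) = sqrt(C1 + z^2)


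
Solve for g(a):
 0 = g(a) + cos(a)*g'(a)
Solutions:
 g(a) = C1*sqrt(sin(a) - 1)/sqrt(sin(a) + 1)


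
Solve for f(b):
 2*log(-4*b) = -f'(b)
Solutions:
 f(b) = C1 - 2*b*log(-b) + 2*b*(1 - 2*log(2))


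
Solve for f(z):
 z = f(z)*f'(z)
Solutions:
 f(z) = -sqrt(C1 + z^2)
 f(z) = sqrt(C1 + z^2)


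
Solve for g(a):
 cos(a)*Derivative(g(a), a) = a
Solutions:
 g(a) = C1 + Integral(a/cos(a), a)


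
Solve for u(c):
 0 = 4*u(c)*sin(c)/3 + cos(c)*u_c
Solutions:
 u(c) = C1*cos(c)^(4/3)


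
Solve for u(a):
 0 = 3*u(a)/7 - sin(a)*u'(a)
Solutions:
 u(a) = C1*(cos(a) - 1)^(3/14)/(cos(a) + 1)^(3/14)


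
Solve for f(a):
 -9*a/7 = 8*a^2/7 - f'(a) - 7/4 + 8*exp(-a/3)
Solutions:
 f(a) = C1 + 8*a^3/21 + 9*a^2/14 - 7*a/4 - 24*exp(-a/3)


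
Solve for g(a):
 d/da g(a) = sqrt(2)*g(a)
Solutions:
 g(a) = C1*exp(sqrt(2)*a)


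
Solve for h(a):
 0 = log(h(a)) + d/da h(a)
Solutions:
 li(h(a)) = C1 - a


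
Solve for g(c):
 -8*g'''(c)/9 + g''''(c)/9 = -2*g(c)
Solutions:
 g(c) = C1*exp(c*(-sqrt(2)*sqrt(6^(2/3)/(sqrt(138) + 12)^(1/3) + 6^(1/3)*(sqrt(138) + 12)^(1/3) + 8)/2 + 2))*sin(sqrt(2)*c*sqrt(-16 + 6^(2/3)/(sqrt(138) + 12)^(1/3) + 6^(1/3)*(sqrt(138) + 12)^(1/3) + 32*sqrt(2)/sqrt(6^(2/3)/(sqrt(138) + 12)^(1/3) + 6^(1/3)*(sqrt(138) + 12)^(1/3) + 8))/2) + C2*exp(c*(-sqrt(2)*sqrt(6^(2/3)/(sqrt(138) + 12)^(1/3) + 6^(1/3)*(sqrt(138) + 12)^(1/3) + 8)/2 + 2))*cos(sqrt(2)*c*sqrt(-16 + 6^(2/3)/(sqrt(138) + 12)^(1/3) + 6^(1/3)*(sqrt(138) + 12)^(1/3) + 32*sqrt(2)/sqrt(6^(2/3)/(sqrt(138) + 12)^(1/3) + 6^(1/3)*(sqrt(138) + 12)^(1/3) + 8))/2) + C3*exp(c*(2 + sqrt(2)*sqrt(6^(2/3)/(sqrt(138) + 12)^(1/3) + 6^(1/3)*(sqrt(138) + 12)^(1/3) + 8)/2 + sqrt(2)*sqrt(-6^(1/3)*(sqrt(138) + 12)^(1/3) - 6^(2/3)/(sqrt(138) + 12)^(1/3) + 32*sqrt(2)/sqrt(6^(2/3)/(sqrt(138) + 12)^(1/3) + 6^(1/3)*(sqrt(138) + 12)^(1/3) + 8) + 16)/2)) + C4*exp(c*(-sqrt(2)*sqrt(-6^(1/3)*(sqrt(138) + 12)^(1/3) - 6^(2/3)/(sqrt(138) + 12)^(1/3) + 32*sqrt(2)/sqrt(6^(2/3)/(sqrt(138) + 12)^(1/3) + 6^(1/3)*(sqrt(138) + 12)^(1/3) + 8) + 16)/2 + 2 + sqrt(2)*sqrt(6^(2/3)/(sqrt(138) + 12)^(1/3) + 6^(1/3)*(sqrt(138) + 12)^(1/3) + 8)/2))


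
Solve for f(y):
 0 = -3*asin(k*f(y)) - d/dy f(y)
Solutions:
 Integral(1/asin(_y*k), (_y, f(y))) = C1 - 3*y


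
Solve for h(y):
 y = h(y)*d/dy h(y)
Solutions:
 h(y) = -sqrt(C1 + y^2)
 h(y) = sqrt(C1 + y^2)


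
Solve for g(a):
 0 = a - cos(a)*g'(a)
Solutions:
 g(a) = C1 + Integral(a/cos(a), a)


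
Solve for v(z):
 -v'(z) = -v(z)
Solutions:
 v(z) = C1*exp(z)


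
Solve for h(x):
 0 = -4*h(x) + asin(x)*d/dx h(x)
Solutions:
 h(x) = C1*exp(4*Integral(1/asin(x), x))


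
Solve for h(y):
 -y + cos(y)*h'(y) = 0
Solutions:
 h(y) = C1 + Integral(y/cos(y), y)


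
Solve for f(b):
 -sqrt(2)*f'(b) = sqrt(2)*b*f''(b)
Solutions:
 f(b) = C1 + C2*log(b)


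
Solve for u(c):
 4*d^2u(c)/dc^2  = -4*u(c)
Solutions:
 u(c) = C1*sin(c) + C2*cos(c)


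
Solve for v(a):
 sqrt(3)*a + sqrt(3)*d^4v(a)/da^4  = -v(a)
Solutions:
 v(a) = -sqrt(3)*a + (C1*sin(sqrt(2)*3^(7/8)*a/6) + C2*cos(sqrt(2)*3^(7/8)*a/6))*exp(-sqrt(2)*3^(7/8)*a/6) + (C3*sin(sqrt(2)*3^(7/8)*a/6) + C4*cos(sqrt(2)*3^(7/8)*a/6))*exp(sqrt(2)*3^(7/8)*a/6)


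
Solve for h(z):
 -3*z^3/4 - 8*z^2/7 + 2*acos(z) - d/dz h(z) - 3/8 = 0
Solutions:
 h(z) = C1 - 3*z^4/16 - 8*z^3/21 + 2*z*acos(z) - 3*z/8 - 2*sqrt(1 - z^2)


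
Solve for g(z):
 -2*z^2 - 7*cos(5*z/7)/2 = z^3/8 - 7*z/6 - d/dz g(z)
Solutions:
 g(z) = C1 + z^4/32 + 2*z^3/3 - 7*z^2/12 + 49*sin(5*z/7)/10


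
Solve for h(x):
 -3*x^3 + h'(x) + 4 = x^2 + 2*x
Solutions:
 h(x) = C1 + 3*x^4/4 + x^3/3 + x^2 - 4*x


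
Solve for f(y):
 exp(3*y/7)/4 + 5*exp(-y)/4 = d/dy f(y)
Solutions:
 f(y) = C1 + 7*exp(3*y/7)/12 - 5*exp(-y)/4


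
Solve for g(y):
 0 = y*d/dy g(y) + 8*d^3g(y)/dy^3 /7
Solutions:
 g(y) = C1 + Integral(C2*airyai(-7^(1/3)*y/2) + C3*airybi(-7^(1/3)*y/2), y)


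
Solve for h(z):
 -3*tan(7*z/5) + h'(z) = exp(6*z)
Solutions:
 h(z) = C1 + exp(6*z)/6 - 15*log(cos(7*z/5))/7


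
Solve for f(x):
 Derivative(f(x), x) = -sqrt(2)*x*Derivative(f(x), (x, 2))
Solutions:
 f(x) = C1 + C2*x^(1 - sqrt(2)/2)


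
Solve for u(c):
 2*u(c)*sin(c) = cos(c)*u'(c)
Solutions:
 u(c) = C1/cos(c)^2


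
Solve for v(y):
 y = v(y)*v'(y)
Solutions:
 v(y) = -sqrt(C1 + y^2)
 v(y) = sqrt(C1 + y^2)


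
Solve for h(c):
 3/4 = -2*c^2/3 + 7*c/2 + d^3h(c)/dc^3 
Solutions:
 h(c) = C1 + C2*c + C3*c^2 + c^5/90 - 7*c^4/48 + c^3/8


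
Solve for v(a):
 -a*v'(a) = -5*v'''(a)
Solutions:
 v(a) = C1 + Integral(C2*airyai(5^(2/3)*a/5) + C3*airybi(5^(2/3)*a/5), a)


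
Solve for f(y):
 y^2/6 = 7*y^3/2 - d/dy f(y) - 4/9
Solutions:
 f(y) = C1 + 7*y^4/8 - y^3/18 - 4*y/9


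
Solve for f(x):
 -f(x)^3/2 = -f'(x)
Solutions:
 f(x) = -sqrt(-1/(C1 + x))
 f(x) = sqrt(-1/(C1 + x))


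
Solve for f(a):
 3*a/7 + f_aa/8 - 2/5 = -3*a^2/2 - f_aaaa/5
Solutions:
 f(a) = C1 + C2*a + C3*sin(sqrt(10)*a/4) + C4*cos(sqrt(10)*a/4) - a^4 - 4*a^3/7 + 104*a^2/5


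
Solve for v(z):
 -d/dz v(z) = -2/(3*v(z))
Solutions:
 v(z) = -sqrt(C1 + 12*z)/3
 v(z) = sqrt(C1 + 12*z)/3


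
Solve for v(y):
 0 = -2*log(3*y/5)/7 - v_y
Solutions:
 v(y) = C1 - 2*y*log(y)/7 - 2*y*log(3)/7 + 2*y/7 + 2*y*log(5)/7


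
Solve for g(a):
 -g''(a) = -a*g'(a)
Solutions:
 g(a) = C1 + C2*erfi(sqrt(2)*a/2)


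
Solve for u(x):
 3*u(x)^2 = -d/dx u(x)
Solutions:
 u(x) = 1/(C1 + 3*x)


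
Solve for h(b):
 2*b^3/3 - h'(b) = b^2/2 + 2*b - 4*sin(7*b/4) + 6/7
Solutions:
 h(b) = C1 + b^4/6 - b^3/6 - b^2 - 6*b/7 - 16*cos(7*b/4)/7


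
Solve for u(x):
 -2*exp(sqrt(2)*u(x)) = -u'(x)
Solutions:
 u(x) = sqrt(2)*(2*log(-1/(C1 + 2*x)) - log(2))/4


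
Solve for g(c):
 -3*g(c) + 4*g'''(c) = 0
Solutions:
 g(c) = C3*exp(6^(1/3)*c/2) + (C1*sin(2^(1/3)*3^(5/6)*c/4) + C2*cos(2^(1/3)*3^(5/6)*c/4))*exp(-6^(1/3)*c/4)


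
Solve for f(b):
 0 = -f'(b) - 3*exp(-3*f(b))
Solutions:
 f(b) = log(C1 - 9*b)/3
 f(b) = log((-3^(1/3) - 3^(5/6)*I)*(C1 - 3*b)^(1/3)/2)
 f(b) = log((-3^(1/3) + 3^(5/6)*I)*(C1 - 3*b)^(1/3)/2)


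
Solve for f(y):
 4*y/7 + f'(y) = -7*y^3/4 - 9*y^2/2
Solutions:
 f(y) = C1 - 7*y^4/16 - 3*y^3/2 - 2*y^2/7


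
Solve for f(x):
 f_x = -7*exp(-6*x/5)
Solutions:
 f(x) = C1 + 35*exp(-6*x/5)/6


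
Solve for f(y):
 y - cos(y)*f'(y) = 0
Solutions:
 f(y) = C1 + Integral(y/cos(y), y)


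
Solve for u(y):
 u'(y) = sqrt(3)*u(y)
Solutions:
 u(y) = C1*exp(sqrt(3)*y)


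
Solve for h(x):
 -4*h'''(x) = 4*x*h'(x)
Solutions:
 h(x) = C1 + Integral(C2*airyai(-x) + C3*airybi(-x), x)


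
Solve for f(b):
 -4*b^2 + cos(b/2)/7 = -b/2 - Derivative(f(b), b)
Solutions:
 f(b) = C1 + 4*b^3/3 - b^2/4 - 2*sin(b/2)/7


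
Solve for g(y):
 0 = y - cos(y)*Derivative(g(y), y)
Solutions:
 g(y) = C1 + Integral(y/cos(y), y)


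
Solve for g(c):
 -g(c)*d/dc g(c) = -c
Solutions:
 g(c) = -sqrt(C1 + c^2)
 g(c) = sqrt(C1 + c^2)


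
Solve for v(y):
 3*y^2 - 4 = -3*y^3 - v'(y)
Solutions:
 v(y) = C1 - 3*y^4/4 - y^3 + 4*y


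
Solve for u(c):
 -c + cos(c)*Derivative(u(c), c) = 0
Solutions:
 u(c) = C1 + Integral(c/cos(c), c)


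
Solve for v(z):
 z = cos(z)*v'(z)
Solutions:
 v(z) = C1 + Integral(z/cos(z), z)


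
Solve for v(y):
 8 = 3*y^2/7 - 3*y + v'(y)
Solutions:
 v(y) = C1 - y^3/7 + 3*y^2/2 + 8*y


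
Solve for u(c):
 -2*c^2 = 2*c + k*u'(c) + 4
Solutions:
 u(c) = C1 - 2*c^3/(3*k) - c^2/k - 4*c/k


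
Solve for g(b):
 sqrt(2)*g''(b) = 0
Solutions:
 g(b) = C1 + C2*b


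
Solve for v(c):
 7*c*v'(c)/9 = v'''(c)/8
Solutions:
 v(c) = C1 + Integral(C2*airyai(2*21^(1/3)*c/3) + C3*airybi(2*21^(1/3)*c/3), c)


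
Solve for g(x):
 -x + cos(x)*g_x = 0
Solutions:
 g(x) = C1 + Integral(x/cos(x), x)


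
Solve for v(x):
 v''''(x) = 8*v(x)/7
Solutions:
 v(x) = C1*exp(-14^(3/4)*x/7) + C2*exp(14^(3/4)*x/7) + C3*sin(14^(3/4)*x/7) + C4*cos(14^(3/4)*x/7)


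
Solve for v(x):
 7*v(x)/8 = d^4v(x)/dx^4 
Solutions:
 v(x) = C1*exp(-14^(1/4)*x/2) + C2*exp(14^(1/4)*x/2) + C3*sin(14^(1/4)*x/2) + C4*cos(14^(1/4)*x/2)


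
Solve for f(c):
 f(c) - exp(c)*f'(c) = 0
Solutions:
 f(c) = C1*exp(-exp(-c))


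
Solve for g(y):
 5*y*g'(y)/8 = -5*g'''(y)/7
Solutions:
 g(y) = C1 + Integral(C2*airyai(-7^(1/3)*y/2) + C3*airybi(-7^(1/3)*y/2), y)


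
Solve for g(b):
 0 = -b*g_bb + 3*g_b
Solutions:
 g(b) = C1 + C2*b^4


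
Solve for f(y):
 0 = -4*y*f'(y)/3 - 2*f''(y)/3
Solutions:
 f(y) = C1 + C2*erf(y)


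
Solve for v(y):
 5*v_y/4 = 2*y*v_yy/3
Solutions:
 v(y) = C1 + C2*y^(23/8)


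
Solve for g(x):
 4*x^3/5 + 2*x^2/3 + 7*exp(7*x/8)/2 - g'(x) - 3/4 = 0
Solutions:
 g(x) = C1 + x^4/5 + 2*x^3/9 - 3*x/4 + 4*exp(7*x/8)


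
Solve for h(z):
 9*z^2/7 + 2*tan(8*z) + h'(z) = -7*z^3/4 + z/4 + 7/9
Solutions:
 h(z) = C1 - 7*z^4/16 - 3*z^3/7 + z^2/8 + 7*z/9 + log(cos(8*z))/4


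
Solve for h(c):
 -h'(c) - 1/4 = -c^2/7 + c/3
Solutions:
 h(c) = C1 + c^3/21 - c^2/6 - c/4


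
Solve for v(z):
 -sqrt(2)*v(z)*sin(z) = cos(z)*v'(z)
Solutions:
 v(z) = C1*cos(z)^(sqrt(2))


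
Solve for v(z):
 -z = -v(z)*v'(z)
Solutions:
 v(z) = -sqrt(C1 + z^2)
 v(z) = sqrt(C1 + z^2)


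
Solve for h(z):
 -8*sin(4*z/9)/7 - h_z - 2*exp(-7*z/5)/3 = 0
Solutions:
 h(z) = C1 + 18*cos(4*z/9)/7 + 10*exp(-7*z/5)/21


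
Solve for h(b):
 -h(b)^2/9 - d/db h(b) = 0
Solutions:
 h(b) = 9/(C1 + b)


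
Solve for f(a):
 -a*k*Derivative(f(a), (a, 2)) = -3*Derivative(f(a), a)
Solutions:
 f(a) = C1 + a^(((re(k) + 3)*re(k) + im(k)^2)/(re(k)^2 + im(k)^2))*(C2*sin(3*log(a)*Abs(im(k))/(re(k)^2 + im(k)^2)) + C3*cos(3*log(a)*im(k)/(re(k)^2 + im(k)^2)))


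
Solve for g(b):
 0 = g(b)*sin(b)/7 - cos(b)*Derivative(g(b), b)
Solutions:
 g(b) = C1/cos(b)^(1/7)


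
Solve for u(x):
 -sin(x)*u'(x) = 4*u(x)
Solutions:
 u(x) = C1*(cos(x)^2 + 2*cos(x) + 1)/(cos(x)^2 - 2*cos(x) + 1)


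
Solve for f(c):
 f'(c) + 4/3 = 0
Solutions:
 f(c) = C1 - 4*c/3


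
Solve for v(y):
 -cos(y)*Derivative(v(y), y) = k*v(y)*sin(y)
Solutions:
 v(y) = C1*exp(k*log(cos(y)))


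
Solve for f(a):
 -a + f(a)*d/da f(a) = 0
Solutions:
 f(a) = -sqrt(C1 + a^2)
 f(a) = sqrt(C1 + a^2)


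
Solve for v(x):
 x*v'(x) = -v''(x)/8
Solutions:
 v(x) = C1 + C2*erf(2*x)


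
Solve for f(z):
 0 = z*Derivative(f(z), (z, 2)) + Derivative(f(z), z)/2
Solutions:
 f(z) = C1 + C2*sqrt(z)


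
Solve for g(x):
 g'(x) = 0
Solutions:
 g(x) = C1


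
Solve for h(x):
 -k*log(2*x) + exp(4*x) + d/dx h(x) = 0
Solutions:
 h(x) = C1 + k*x*log(x) + k*x*(-1 + log(2)) - exp(4*x)/4


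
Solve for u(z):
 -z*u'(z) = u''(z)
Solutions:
 u(z) = C1 + C2*erf(sqrt(2)*z/2)


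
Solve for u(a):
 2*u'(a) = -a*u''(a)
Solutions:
 u(a) = C1 + C2/a


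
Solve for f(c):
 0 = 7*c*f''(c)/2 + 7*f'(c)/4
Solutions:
 f(c) = C1 + C2*sqrt(c)


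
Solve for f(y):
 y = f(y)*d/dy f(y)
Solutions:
 f(y) = -sqrt(C1 + y^2)
 f(y) = sqrt(C1 + y^2)


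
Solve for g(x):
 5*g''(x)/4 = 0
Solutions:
 g(x) = C1 + C2*x


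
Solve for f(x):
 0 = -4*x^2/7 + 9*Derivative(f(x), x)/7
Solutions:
 f(x) = C1 + 4*x^3/27


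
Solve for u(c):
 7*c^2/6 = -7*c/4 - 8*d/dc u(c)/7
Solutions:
 u(c) = C1 - 49*c^3/144 - 49*c^2/64


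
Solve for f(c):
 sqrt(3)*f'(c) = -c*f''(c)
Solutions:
 f(c) = C1 + C2*c^(1 - sqrt(3))


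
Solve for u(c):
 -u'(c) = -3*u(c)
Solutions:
 u(c) = C1*exp(3*c)


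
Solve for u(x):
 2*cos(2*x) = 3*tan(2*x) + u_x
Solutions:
 u(x) = C1 + 3*log(cos(2*x))/2 + sin(2*x)


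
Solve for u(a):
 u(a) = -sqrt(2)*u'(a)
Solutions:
 u(a) = C1*exp(-sqrt(2)*a/2)


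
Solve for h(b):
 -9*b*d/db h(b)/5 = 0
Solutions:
 h(b) = C1


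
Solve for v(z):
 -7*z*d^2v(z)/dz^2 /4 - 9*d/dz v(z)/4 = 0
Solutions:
 v(z) = C1 + C2/z^(2/7)


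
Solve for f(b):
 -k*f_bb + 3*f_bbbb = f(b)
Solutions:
 f(b) = C1*exp(-sqrt(6)*b*sqrt(k - sqrt(k^2 + 12))/6) + C2*exp(sqrt(6)*b*sqrt(k - sqrt(k^2 + 12))/6) + C3*exp(-sqrt(6)*b*sqrt(k + sqrt(k^2 + 12))/6) + C4*exp(sqrt(6)*b*sqrt(k + sqrt(k^2 + 12))/6)


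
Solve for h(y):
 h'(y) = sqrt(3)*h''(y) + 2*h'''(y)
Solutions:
 h(y) = C1 + C2*exp(y*(-sqrt(3) + sqrt(11))/4) + C3*exp(-y*(sqrt(3) + sqrt(11))/4)


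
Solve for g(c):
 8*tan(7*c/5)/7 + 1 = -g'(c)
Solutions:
 g(c) = C1 - c + 40*log(cos(7*c/5))/49


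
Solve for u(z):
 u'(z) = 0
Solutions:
 u(z) = C1


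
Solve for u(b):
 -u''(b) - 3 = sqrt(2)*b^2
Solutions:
 u(b) = C1 + C2*b - sqrt(2)*b^4/12 - 3*b^2/2


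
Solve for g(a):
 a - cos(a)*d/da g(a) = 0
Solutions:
 g(a) = C1 + Integral(a/cos(a), a)


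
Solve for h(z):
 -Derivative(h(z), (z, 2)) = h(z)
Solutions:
 h(z) = C1*sin(z) + C2*cos(z)


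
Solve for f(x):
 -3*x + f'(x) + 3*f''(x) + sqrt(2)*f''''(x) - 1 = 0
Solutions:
 f(x) = C1 + C2*exp(x*(-2*2^(1/6)/(sqrt(2) + 2*sqrt(1/2 + sqrt(2)))^(1/3) + 2^(1/3)*(sqrt(2) + 2*sqrt(1/2 + sqrt(2)))^(1/3))/4)*sin(sqrt(3)*x*(18*2^(1/6)/(27*sqrt(2) + 2*sqrt(729/2 + 729*sqrt(2)))^(1/3) + 2^(1/3)*(27*sqrt(2) + 2*sqrt(729/2 + 729*sqrt(2)))^(1/3))/12) + C3*exp(x*(-2*2^(1/6)/(sqrt(2) + 2*sqrt(1/2 + sqrt(2)))^(1/3) + 2^(1/3)*(sqrt(2) + 2*sqrt(1/2 + sqrt(2)))^(1/3))/4)*cos(sqrt(3)*x*(18*2^(1/6)/(27*sqrt(2) + 2*sqrt(729/2 + 729*sqrt(2)))^(1/3) + 2^(1/3)*(27*sqrt(2) + 2*sqrt(729/2 + 729*sqrt(2)))^(1/3))/12) + C4*exp(x*(-2^(1/3)*(sqrt(2) + 2*sqrt(1/2 + sqrt(2)))^(1/3)/2 + 2^(1/6)/(sqrt(2) + 2*sqrt(1/2 + sqrt(2)))^(1/3))) + 3*x^2/2 - 8*x


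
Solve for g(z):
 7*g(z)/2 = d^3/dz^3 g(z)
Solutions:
 g(z) = C3*exp(2^(2/3)*7^(1/3)*z/2) + (C1*sin(2^(2/3)*sqrt(3)*7^(1/3)*z/4) + C2*cos(2^(2/3)*sqrt(3)*7^(1/3)*z/4))*exp(-2^(2/3)*7^(1/3)*z/4)


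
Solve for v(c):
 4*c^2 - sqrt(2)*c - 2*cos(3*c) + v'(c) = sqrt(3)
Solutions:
 v(c) = C1 - 4*c^3/3 + sqrt(2)*c^2/2 + sqrt(3)*c + 2*sin(3*c)/3


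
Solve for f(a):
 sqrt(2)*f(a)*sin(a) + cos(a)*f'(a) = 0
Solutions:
 f(a) = C1*cos(a)^(sqrt(2))


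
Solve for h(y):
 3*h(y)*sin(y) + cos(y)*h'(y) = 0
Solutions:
 h(y) = C1*cos(y)^3


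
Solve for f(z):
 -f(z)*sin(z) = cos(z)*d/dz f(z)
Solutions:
 f(z) = C1*cos(z)


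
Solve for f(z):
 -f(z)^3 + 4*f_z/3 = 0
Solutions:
 f(z) = -sqrt(2)*sqrt(-1/(C1 + 3*z))
 f(z) = sqrt(2)*sqrt(-1/(C1 + 3*z))


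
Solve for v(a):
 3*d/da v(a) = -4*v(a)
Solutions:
 v(a) = C1*exp(-4*a/3)


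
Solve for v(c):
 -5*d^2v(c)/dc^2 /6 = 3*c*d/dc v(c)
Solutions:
 v(c) = C1 + C2*erf(3*sqrt(5)*c/5)


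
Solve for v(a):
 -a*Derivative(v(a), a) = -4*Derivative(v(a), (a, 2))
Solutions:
 v(a) = C1 + C2*erfi(sqrt(2)*a/4)


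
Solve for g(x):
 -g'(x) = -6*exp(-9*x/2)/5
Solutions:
 g(x) = C1 - 4*exp(-9*x/2)/15


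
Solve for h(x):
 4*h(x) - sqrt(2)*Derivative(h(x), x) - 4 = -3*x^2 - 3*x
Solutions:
 h(x) = C1*exp(2*sqrt(2)*x) - 3*x^2/4 - 3*x/4 - 3*sqrt(2)*x/8 - 3*sqrt(2)/16 + 13/16


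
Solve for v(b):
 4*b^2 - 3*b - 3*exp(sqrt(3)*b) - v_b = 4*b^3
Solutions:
 v(b) = C1 - b^4 + 4*b^3/3 - 3*b^2/2 - sqrt(3)*exp(sqrt(3)*b)


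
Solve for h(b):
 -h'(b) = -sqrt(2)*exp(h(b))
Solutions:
 h(b) = log(-1/(C1 + sqrt(2)*b))


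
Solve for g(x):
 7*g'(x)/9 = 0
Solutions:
 g(x) = C1


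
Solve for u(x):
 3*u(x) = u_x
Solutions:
 u(x) = C1*exp(3*x)
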